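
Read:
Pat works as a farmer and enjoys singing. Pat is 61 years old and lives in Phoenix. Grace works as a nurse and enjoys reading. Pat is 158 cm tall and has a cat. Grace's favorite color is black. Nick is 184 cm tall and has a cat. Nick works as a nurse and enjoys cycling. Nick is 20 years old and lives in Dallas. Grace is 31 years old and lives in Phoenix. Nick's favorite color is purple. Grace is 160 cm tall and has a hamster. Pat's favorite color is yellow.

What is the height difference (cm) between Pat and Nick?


|158 - 184| = 26

26


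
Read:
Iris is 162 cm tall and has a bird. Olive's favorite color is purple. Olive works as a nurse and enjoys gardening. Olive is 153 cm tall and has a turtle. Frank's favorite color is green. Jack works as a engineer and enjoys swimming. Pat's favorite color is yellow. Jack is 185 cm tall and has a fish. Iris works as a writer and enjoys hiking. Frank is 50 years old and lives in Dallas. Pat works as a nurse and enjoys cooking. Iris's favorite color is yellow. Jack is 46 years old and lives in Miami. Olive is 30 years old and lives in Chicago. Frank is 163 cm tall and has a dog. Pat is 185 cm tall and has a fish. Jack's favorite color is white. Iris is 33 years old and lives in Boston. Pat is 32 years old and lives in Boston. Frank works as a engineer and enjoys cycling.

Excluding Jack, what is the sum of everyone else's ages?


Sum (excluding Jack): 145

145


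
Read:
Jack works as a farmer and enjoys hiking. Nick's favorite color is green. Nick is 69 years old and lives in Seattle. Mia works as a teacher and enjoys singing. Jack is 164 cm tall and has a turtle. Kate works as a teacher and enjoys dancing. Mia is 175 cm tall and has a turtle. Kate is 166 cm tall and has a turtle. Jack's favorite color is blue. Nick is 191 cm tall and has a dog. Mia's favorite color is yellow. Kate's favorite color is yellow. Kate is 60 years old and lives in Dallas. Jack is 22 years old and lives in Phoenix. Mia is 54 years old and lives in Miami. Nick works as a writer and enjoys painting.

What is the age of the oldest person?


Oldest: Nick at 69

69


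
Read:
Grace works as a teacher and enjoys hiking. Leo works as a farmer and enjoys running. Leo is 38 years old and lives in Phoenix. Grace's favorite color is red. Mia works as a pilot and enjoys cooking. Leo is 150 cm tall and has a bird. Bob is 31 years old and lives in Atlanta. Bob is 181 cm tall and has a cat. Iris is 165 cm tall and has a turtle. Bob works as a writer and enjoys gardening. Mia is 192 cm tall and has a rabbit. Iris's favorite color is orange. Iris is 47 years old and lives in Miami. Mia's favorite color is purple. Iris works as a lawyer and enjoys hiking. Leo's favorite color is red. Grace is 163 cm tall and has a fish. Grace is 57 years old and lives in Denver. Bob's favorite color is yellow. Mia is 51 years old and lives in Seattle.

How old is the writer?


The writer is Bob, age 31

31


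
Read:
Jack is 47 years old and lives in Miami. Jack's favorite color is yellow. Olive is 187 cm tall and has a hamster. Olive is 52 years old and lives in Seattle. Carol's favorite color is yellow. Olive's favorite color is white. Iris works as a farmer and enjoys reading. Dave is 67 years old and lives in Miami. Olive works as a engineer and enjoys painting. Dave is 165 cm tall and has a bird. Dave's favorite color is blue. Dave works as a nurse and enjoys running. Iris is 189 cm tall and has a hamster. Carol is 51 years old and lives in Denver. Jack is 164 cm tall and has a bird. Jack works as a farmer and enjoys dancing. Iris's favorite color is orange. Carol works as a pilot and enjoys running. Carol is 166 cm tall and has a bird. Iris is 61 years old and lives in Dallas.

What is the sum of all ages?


47+61+51+67+52 = 278

278


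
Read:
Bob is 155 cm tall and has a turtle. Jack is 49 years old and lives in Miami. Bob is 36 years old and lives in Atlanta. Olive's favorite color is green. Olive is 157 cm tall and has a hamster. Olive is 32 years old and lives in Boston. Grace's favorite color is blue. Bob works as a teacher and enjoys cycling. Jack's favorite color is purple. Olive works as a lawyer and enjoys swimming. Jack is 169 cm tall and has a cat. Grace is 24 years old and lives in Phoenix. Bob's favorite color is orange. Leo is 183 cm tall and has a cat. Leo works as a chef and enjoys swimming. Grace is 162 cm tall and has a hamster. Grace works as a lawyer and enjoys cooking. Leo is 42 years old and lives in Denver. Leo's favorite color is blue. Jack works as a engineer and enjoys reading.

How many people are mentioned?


People: Jack, Grace, Bob, Leo, Olive. Count = 5

5


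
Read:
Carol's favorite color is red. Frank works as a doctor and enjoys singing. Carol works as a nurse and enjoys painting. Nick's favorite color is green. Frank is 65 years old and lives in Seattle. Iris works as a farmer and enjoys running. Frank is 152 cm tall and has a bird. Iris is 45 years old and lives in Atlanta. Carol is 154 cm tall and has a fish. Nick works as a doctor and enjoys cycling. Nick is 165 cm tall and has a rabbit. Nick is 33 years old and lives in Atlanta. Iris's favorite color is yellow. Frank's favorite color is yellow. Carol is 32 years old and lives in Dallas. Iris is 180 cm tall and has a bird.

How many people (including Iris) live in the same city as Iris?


Iris lives in Atlanta. Count = 2

2


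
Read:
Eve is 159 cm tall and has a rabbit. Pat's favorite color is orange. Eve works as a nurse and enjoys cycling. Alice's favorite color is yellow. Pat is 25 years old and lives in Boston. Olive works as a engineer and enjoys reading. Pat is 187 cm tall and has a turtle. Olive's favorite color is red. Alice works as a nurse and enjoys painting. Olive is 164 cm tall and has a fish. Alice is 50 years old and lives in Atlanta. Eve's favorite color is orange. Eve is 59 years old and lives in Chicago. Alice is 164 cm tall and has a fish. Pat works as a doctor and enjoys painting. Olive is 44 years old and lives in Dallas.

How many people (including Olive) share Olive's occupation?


Olive is a engineer. Count = 1

1


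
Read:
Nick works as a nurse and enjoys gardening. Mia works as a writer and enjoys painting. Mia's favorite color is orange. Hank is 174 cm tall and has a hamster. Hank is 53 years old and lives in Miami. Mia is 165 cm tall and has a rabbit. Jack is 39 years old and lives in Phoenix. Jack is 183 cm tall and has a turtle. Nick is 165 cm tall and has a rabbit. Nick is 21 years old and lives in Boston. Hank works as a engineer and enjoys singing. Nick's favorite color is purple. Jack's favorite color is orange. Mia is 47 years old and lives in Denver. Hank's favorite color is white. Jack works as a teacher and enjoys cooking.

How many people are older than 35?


Filter: 3

3


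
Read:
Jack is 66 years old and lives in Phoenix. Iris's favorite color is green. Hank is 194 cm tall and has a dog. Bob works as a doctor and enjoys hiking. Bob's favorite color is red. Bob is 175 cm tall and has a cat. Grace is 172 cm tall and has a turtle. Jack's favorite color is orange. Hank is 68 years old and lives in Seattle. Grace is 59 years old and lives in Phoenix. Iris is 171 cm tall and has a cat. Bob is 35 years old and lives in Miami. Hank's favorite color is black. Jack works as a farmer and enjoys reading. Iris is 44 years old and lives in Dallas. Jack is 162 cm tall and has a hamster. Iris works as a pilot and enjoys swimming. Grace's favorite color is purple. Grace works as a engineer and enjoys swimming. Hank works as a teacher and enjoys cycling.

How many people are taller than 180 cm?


Taller than 180: 1

1


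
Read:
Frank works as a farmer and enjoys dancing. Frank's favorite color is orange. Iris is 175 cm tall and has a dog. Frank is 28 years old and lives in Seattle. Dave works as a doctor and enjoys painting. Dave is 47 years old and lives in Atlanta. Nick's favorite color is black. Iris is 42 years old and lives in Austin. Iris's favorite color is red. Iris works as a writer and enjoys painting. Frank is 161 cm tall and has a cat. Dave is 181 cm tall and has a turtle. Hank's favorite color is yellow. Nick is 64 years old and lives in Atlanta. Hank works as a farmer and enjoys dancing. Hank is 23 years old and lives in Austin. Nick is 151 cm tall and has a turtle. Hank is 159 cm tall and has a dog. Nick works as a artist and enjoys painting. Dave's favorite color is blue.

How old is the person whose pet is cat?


Person with pet=cat is Frank, age 28

28


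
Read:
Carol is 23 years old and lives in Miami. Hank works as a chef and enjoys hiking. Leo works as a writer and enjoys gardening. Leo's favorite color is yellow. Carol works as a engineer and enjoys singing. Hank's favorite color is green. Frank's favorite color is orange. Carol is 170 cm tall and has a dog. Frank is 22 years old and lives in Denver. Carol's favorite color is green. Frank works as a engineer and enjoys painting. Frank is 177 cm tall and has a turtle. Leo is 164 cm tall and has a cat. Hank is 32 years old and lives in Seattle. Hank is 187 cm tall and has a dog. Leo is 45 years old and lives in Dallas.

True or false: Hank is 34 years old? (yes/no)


Hank is actually 32. no

no


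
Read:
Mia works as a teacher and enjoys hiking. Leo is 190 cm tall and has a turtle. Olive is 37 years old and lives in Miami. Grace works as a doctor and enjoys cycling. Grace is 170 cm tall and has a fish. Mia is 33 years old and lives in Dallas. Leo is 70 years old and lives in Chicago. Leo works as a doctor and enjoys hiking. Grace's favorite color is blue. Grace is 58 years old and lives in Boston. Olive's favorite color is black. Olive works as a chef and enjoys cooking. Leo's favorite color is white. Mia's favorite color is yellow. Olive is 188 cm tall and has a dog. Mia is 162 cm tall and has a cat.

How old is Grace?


Grace is 58 years old

58


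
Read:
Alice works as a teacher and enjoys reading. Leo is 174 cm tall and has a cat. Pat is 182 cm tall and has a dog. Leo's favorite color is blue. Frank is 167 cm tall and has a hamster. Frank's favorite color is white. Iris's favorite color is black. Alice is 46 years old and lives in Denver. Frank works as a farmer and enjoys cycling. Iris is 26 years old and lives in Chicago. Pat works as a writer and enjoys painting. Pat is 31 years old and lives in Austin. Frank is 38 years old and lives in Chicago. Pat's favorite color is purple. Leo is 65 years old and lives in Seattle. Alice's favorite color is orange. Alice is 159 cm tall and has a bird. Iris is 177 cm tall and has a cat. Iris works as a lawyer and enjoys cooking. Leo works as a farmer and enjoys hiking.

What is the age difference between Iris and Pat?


|26 - 31| = 5

5


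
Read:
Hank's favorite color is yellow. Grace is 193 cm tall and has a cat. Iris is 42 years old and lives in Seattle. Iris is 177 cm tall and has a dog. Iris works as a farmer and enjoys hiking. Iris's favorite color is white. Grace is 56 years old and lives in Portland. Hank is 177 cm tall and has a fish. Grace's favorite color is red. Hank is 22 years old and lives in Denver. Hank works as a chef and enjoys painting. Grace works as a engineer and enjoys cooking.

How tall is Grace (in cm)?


Grace is 193 cm tall

193


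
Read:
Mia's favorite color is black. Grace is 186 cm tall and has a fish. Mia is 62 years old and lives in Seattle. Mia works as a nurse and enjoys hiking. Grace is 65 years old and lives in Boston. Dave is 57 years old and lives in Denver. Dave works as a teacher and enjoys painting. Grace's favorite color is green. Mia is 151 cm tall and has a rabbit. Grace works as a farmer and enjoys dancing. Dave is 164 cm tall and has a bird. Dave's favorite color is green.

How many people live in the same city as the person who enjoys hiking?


Person with hobby hiking is Mia, city Seattle. Count = 1

1


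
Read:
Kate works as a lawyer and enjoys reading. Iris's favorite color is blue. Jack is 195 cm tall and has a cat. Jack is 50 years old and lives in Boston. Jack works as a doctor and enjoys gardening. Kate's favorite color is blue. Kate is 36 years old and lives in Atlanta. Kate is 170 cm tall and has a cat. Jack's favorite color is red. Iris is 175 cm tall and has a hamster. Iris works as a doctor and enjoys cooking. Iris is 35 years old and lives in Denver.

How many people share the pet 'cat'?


Count: 2

2


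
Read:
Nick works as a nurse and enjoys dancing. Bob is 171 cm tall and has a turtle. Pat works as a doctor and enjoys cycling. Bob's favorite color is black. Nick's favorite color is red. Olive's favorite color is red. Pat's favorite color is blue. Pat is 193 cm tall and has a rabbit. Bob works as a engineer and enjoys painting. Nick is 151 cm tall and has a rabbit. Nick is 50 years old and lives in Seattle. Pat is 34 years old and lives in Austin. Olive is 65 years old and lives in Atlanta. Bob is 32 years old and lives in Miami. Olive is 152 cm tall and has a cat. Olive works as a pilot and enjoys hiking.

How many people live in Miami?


Count in Miami: 1

1


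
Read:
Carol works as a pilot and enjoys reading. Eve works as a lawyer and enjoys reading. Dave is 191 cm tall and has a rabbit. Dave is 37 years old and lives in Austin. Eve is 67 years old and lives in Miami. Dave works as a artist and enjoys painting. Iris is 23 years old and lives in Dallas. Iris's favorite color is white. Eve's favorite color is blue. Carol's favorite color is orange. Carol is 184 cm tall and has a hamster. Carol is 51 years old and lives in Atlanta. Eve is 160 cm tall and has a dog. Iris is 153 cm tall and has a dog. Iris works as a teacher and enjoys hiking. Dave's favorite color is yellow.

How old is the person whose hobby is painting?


Person with hobby=painting is Dave, age 37

37


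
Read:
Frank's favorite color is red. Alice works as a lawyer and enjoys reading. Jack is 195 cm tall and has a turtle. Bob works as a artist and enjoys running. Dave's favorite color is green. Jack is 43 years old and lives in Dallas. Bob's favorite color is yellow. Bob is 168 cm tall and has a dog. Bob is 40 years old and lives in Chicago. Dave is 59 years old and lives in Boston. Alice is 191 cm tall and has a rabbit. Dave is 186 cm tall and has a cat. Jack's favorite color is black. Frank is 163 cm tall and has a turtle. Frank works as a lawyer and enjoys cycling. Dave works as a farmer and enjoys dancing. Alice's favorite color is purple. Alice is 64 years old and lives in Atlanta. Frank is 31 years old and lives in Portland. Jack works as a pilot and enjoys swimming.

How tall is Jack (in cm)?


Jack is 195 cm tall

195


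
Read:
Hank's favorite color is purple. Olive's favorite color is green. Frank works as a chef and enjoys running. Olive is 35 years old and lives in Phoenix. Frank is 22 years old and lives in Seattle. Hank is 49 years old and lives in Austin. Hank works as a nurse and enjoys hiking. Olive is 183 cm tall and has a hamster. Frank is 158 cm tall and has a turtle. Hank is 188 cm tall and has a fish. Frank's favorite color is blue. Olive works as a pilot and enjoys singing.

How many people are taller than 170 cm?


Taller than 170: 2

2


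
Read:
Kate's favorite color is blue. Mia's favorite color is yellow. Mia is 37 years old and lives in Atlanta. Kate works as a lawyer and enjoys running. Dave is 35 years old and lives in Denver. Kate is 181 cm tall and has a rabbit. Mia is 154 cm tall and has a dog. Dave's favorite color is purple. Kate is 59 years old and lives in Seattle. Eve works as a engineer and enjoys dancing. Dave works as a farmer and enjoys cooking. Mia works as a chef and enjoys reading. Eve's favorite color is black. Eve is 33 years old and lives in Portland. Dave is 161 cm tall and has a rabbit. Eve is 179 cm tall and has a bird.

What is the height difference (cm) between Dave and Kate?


|161 - 181| = 20

20


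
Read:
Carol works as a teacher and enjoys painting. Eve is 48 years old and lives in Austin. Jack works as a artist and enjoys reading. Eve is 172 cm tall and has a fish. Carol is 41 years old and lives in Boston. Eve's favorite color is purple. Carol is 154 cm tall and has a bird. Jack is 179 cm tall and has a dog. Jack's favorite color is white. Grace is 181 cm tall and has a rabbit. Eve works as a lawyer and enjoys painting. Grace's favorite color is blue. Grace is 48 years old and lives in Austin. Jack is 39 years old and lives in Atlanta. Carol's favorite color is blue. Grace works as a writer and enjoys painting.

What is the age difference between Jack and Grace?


|39 - 48| = 9

9


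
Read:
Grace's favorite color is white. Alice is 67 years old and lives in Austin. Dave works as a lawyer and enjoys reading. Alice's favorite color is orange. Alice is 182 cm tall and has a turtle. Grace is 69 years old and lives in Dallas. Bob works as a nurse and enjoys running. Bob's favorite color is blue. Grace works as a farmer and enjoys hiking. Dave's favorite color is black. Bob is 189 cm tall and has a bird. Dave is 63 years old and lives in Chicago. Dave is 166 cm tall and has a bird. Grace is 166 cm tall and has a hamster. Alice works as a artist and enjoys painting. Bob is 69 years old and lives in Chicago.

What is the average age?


Sum=268, n=4, avg=67

67


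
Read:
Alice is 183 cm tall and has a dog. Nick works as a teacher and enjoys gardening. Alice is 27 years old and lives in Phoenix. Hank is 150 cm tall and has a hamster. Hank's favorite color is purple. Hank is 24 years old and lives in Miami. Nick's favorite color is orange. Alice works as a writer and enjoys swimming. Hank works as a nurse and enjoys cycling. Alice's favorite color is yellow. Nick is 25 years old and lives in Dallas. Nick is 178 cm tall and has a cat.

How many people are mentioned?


People: Hank, Nick, Alice. Count = 3

3


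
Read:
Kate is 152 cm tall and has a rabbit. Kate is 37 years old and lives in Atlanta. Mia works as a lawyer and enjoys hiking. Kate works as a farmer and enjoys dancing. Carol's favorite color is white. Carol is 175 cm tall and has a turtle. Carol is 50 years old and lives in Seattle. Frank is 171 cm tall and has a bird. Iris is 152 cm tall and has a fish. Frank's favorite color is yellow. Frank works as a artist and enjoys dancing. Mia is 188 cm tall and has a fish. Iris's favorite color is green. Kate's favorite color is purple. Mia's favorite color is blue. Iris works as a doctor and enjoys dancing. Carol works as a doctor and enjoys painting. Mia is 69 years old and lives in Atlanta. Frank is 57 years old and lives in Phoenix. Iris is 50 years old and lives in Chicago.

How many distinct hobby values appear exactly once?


Unique hobby values: 2

2


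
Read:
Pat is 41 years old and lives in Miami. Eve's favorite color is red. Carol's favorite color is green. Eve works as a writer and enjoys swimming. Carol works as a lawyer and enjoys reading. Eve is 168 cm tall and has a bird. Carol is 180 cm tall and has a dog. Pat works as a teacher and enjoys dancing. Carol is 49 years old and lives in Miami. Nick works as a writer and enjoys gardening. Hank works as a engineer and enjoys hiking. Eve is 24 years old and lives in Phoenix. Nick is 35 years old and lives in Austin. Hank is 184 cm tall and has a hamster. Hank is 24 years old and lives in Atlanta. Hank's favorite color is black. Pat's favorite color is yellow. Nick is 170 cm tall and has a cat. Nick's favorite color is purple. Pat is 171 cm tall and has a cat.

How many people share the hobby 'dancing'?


Count: 1

1


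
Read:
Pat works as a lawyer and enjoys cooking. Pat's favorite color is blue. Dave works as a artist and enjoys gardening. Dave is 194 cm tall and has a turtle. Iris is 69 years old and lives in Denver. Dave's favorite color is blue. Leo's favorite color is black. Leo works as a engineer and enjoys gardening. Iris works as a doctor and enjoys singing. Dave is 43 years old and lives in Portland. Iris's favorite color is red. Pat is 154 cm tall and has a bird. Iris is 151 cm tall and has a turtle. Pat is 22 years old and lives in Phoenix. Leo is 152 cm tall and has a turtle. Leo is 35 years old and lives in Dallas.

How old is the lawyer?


The lawyer is Pat, age 22

22


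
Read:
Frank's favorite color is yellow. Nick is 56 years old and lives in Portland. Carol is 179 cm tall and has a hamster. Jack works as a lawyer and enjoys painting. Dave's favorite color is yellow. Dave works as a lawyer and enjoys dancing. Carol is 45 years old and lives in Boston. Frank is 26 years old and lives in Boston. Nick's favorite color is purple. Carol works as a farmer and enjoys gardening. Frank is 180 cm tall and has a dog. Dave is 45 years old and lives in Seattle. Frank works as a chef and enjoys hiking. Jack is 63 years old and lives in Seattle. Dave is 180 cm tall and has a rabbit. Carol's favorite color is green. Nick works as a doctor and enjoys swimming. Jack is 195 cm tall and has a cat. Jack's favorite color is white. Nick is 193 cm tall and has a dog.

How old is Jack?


Jack is 63 years old

63


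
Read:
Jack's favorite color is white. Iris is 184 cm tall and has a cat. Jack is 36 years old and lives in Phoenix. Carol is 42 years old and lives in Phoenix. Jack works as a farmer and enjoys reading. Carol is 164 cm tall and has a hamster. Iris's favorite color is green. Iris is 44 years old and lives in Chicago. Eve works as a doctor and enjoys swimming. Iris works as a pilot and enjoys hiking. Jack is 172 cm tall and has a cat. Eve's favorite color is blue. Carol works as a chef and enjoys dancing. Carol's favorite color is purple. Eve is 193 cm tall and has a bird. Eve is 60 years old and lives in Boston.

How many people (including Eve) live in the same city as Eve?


Eve lives in Boston. Count = 1

1


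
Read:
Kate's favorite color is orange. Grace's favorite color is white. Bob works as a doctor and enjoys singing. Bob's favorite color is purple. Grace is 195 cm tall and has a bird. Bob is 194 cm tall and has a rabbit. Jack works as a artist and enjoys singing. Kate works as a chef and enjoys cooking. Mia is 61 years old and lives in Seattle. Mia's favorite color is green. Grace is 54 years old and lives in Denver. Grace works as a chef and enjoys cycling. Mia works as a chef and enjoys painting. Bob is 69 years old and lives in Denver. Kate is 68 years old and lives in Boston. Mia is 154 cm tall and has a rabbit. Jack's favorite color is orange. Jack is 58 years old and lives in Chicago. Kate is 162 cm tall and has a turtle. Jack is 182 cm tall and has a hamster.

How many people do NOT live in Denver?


Not in Denver: 3

3


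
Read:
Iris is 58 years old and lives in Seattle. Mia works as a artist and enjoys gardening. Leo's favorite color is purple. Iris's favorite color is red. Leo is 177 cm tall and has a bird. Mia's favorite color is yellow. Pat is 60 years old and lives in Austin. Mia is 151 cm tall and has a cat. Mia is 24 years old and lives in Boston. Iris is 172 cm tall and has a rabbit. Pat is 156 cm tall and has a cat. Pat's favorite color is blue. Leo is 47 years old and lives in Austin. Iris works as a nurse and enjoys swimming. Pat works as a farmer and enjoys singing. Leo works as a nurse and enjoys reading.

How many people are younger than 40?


Filter: 1

1


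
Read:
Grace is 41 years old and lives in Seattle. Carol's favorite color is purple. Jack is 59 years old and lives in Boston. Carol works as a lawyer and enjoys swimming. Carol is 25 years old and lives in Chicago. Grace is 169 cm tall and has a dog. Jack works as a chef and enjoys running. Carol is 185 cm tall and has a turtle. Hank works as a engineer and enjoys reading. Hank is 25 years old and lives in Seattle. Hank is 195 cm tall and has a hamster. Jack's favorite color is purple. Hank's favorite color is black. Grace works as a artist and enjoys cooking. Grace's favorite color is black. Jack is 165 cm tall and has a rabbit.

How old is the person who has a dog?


Person with dog is Grace, age 41

41


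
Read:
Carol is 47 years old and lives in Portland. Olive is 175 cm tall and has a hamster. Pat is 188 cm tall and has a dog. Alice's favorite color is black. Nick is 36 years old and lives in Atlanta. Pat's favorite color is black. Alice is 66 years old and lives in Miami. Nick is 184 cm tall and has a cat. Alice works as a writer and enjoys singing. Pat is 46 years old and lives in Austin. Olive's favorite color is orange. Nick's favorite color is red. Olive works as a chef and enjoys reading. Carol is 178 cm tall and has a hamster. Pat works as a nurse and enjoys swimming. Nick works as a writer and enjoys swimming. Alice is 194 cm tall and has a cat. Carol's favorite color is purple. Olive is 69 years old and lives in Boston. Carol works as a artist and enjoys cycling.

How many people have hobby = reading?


Count: 1

1


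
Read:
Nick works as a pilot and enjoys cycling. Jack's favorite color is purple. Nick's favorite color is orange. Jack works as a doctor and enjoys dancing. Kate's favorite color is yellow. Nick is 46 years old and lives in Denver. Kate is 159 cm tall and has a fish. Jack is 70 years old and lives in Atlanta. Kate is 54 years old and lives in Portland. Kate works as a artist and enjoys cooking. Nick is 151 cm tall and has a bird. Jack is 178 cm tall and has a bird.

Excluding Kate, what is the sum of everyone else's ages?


Sum (excluding Kate): 116

116


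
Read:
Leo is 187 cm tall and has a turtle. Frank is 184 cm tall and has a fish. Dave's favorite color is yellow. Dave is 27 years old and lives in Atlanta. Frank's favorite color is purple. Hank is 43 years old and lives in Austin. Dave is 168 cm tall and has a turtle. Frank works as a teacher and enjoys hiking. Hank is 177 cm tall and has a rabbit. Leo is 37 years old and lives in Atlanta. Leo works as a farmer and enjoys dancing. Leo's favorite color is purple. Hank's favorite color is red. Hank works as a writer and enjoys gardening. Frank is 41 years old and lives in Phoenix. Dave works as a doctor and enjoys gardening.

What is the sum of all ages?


37+27+41+43 = 148

148


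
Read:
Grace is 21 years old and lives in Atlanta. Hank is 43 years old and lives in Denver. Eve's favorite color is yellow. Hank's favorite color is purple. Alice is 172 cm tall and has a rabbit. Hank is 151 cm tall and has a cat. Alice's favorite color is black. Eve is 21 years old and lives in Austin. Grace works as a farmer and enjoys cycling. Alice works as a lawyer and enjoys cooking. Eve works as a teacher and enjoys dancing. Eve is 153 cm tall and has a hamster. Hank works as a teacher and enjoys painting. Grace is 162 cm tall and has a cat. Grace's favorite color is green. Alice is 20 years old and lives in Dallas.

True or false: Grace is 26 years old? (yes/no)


Grace is actually 21. no

no


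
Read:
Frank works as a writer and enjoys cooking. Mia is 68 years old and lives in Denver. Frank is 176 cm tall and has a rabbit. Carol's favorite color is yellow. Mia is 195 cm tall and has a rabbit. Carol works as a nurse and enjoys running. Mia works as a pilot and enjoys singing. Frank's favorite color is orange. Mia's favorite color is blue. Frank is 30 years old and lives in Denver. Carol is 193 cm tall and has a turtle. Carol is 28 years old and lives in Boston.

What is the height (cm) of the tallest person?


Tallest: Mia at 195 cm

195


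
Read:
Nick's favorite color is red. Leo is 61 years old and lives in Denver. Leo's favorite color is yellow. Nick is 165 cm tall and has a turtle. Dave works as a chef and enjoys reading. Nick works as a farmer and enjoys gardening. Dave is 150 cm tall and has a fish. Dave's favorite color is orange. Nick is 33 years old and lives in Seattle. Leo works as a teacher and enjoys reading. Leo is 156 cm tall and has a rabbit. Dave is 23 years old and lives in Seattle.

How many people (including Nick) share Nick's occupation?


Nick is a farmer. Count = 1

1


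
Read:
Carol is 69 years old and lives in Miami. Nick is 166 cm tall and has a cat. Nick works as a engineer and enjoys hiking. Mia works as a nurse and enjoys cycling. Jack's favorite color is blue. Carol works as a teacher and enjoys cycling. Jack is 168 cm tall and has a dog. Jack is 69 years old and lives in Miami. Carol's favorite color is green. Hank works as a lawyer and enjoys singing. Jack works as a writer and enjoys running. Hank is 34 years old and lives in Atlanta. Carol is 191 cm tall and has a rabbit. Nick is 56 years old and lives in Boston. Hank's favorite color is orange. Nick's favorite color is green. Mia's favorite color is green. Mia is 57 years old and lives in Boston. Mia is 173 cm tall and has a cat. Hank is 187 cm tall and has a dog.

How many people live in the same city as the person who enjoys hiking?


Person with hobby hiking is Nick, city Boston. Count = 2

2


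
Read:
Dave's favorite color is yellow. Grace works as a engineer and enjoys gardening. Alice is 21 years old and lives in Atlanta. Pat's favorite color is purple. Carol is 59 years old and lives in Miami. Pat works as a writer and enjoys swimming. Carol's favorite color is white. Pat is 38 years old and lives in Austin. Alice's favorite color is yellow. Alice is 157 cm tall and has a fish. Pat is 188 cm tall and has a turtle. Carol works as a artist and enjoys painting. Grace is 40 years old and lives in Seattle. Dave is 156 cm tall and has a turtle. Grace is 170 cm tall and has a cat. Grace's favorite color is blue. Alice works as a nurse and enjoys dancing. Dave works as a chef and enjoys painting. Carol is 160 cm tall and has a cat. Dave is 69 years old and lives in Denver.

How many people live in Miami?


Count in Miami: 1

1


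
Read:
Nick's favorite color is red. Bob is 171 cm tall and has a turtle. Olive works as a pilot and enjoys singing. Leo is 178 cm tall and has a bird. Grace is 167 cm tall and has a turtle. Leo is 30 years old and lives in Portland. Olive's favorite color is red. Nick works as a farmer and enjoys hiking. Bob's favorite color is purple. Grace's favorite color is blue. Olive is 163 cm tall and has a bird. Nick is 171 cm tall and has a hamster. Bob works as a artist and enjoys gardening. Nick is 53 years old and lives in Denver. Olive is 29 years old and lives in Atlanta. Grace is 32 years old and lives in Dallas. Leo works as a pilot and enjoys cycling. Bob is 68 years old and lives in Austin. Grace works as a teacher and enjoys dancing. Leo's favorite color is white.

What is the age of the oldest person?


Oldest: Bob at 68

68


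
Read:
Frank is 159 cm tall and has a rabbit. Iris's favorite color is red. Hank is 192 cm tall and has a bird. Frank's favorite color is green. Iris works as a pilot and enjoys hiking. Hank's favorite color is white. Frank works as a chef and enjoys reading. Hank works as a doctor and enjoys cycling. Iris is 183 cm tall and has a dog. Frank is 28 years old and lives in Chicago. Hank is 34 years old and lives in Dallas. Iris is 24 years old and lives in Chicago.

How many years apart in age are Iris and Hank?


24 vs 34, diff = 10

10


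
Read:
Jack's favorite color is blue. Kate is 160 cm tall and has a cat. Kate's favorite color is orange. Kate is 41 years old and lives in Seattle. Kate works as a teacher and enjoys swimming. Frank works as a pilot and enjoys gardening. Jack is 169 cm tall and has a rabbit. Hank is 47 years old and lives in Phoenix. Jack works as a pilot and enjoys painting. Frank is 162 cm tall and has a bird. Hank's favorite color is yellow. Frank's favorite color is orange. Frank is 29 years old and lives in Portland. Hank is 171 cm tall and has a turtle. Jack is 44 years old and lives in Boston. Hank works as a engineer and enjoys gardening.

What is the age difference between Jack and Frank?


|44 - 29| = 15

15


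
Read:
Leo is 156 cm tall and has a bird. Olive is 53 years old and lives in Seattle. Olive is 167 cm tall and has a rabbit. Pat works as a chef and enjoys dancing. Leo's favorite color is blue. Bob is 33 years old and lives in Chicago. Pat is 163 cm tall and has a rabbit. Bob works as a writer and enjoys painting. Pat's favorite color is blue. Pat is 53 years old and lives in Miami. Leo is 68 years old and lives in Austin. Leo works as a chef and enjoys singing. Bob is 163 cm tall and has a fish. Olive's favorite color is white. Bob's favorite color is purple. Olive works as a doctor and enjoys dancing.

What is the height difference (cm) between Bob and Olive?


|163 - 167| = 4

4


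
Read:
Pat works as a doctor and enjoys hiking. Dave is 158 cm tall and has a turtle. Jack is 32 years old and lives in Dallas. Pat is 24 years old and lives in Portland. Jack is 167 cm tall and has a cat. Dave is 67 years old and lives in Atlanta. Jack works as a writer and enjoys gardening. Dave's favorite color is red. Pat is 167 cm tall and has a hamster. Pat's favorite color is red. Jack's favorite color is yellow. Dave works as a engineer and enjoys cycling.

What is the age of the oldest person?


Oldest: Dave at 67

67


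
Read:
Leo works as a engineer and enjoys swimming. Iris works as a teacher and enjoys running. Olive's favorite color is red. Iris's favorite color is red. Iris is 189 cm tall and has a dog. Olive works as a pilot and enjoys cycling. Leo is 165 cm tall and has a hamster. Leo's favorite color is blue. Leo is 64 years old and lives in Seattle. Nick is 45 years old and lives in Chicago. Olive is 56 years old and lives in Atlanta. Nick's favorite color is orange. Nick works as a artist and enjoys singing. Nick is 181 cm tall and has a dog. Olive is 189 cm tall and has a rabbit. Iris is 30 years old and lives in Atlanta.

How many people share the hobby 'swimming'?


Count: 1

1


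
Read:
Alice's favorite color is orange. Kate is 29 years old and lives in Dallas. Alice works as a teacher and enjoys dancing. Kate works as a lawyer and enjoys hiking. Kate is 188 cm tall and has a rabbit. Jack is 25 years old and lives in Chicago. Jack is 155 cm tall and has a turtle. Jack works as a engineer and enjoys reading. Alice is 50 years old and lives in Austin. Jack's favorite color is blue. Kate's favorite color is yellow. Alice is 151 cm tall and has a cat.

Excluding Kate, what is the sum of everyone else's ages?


Sum (excluding Kate): 75

75


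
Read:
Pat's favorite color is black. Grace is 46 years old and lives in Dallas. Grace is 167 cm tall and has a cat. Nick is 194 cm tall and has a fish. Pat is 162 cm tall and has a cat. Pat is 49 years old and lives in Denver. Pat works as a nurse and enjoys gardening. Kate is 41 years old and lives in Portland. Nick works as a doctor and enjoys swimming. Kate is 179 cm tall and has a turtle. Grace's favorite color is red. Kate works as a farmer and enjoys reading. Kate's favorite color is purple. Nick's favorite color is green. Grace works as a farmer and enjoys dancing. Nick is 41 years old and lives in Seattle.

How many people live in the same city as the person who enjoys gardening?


Person with hobby gardening is Pat, city Denver. Count = 1

1


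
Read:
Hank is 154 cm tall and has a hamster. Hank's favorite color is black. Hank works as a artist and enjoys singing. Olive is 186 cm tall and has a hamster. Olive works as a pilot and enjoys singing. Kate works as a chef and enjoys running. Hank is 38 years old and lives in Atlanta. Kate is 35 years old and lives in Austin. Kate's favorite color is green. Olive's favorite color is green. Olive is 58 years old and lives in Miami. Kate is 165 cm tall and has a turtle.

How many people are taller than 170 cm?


Taller than 170: 1

1


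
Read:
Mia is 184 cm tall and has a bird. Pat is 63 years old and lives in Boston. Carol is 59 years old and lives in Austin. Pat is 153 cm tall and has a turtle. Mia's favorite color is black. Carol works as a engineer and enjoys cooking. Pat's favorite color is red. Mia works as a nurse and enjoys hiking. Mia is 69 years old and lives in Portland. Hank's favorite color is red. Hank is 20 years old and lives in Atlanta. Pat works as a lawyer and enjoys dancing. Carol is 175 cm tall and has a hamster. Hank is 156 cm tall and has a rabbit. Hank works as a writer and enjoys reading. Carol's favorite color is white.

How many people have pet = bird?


Count: 1

1


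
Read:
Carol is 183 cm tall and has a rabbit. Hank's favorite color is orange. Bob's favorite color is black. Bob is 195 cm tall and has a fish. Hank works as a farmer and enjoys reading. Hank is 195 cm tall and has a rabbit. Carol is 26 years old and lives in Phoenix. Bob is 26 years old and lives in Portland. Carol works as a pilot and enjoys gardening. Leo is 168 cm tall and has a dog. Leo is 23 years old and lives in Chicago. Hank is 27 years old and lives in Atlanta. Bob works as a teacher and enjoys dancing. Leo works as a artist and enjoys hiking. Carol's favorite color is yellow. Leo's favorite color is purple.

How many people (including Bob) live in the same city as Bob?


Bob lives in Portland. Count = 1

1


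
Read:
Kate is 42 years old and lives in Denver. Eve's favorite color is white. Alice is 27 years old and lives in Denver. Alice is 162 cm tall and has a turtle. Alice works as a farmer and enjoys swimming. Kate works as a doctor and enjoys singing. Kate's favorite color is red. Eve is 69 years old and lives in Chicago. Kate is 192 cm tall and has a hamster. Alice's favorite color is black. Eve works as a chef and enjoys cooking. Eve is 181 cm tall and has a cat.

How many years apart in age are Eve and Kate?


69 vs 42, diff = 27

27


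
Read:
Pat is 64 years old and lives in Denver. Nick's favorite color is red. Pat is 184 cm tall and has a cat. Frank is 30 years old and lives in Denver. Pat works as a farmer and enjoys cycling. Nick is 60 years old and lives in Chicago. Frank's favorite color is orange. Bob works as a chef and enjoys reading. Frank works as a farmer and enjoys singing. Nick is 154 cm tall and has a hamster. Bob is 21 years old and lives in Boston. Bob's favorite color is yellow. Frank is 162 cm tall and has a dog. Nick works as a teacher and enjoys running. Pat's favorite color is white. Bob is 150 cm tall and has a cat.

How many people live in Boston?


Count in Boston: 1

1


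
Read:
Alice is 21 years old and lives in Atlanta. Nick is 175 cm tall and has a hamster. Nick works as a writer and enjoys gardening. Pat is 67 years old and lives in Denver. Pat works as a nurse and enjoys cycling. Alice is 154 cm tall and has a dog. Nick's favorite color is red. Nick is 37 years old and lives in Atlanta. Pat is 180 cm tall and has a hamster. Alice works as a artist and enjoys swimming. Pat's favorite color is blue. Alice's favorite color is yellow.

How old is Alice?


Alice is 21 years old

21


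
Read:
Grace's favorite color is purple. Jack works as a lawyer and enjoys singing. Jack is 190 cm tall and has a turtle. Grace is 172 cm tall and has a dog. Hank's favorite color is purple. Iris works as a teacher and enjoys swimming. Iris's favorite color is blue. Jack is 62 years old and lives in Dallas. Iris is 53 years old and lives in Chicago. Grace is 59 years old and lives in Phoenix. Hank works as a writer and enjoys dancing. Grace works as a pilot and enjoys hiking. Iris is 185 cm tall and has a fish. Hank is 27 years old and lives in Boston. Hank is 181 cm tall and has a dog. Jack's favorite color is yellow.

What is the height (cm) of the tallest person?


Tallest: Jack at 190 cm

190


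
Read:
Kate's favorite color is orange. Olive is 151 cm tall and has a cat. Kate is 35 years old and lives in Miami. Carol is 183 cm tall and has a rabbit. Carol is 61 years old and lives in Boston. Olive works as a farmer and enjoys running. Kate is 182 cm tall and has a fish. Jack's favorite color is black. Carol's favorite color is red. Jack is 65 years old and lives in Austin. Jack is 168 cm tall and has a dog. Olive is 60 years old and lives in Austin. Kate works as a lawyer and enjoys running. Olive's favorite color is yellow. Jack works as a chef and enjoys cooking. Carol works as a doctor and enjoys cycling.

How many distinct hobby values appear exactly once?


Unique hobby values: 2

2


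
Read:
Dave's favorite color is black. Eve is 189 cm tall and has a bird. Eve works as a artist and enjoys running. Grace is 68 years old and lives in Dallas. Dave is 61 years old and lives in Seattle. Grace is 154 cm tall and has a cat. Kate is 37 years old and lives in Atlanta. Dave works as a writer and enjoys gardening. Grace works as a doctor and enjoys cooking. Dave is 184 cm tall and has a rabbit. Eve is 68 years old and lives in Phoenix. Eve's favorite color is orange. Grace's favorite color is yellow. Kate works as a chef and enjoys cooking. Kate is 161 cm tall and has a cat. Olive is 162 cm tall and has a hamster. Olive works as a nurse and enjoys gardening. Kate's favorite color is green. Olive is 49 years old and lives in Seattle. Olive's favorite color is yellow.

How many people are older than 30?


Filter: 5

5
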